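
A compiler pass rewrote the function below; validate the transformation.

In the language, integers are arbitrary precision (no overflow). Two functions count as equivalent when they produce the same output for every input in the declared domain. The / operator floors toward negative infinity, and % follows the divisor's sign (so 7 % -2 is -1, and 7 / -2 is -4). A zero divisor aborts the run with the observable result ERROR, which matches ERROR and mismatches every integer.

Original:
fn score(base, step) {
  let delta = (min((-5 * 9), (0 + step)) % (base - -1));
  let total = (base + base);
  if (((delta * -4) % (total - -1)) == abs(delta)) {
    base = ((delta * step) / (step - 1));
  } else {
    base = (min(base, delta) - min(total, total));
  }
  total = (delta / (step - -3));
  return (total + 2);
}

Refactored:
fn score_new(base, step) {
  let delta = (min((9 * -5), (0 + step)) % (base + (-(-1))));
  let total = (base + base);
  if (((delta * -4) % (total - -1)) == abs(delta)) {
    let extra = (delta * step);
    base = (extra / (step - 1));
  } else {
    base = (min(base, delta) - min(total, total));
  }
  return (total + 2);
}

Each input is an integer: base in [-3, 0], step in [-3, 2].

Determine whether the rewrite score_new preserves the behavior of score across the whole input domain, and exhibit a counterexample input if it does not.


Take base=-3, step=-3.
score: delta becomes -1; next total becomes -6; next (((delta * -4) % (total - -1)) == abs(delta)) evaluates to false; next base becomes 3; next hits division by zero so the output is ERROR
score_new: delta becomes -1; next total becomes -6; next (((delta * -4) % (total - -1)) == abs(delta)) evaluates to false; next base becomes 3; next final value -4
ERROR against -4: the behavior changed.
verdict: not equivalent; witness: base=-3, step=-3


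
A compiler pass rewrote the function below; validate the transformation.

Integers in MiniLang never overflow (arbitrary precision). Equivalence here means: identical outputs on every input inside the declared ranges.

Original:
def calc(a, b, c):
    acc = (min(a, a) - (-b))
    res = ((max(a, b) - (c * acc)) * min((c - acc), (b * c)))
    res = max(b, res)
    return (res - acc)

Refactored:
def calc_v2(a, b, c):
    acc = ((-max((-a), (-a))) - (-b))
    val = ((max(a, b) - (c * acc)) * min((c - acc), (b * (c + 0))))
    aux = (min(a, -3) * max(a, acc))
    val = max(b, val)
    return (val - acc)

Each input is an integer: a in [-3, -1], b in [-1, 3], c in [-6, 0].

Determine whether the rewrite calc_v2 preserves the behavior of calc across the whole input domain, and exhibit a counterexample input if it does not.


Comparing the listings, the differences include: arithmetic usage differs; and min/max/abs usage differs; and constant usage differs; and statement counts differ; and local variable names differ.
Spot check at a=-3, b=0, c=-3 — calc: acc := -3 | res := 0 | res := 0 | result 3. calc_v2: acc := -3 | val := 0 | aux := 9 | val := 0 | result 3. Both give 3.
Sweeping the whole domain (105 inputs) finds no disagreement.
verdict: equivalent


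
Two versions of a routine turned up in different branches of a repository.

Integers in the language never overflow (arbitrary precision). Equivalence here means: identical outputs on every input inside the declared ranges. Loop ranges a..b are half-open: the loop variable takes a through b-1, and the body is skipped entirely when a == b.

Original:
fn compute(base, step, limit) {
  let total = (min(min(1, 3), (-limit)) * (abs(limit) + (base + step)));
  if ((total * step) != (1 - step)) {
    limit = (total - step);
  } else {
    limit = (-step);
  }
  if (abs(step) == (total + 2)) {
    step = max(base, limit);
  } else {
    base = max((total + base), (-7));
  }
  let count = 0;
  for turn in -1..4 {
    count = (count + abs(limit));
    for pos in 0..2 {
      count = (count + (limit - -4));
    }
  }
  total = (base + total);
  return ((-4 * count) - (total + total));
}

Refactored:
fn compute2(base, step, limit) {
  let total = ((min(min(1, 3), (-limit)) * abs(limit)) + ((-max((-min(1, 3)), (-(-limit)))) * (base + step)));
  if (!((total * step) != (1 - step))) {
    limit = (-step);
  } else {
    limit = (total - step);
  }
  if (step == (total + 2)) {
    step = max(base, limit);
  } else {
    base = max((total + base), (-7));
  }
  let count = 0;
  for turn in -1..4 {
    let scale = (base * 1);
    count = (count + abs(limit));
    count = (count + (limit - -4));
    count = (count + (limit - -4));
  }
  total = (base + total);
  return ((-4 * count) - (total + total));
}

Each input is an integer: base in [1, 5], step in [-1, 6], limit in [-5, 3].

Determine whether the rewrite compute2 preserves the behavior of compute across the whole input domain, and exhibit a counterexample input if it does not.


The rewrite breaks on base=1, step=-1, limit=1, where the results are -160 and -158.
compute: total becomes -1; next ((total * step) != (1 - step)) evaluates to true; next limit becomes 0; next (abs(step) == (total + 2)) evaluates to true; next step becomes 1; next count becomes 0; next at turn=-1:; next count becomes 0; next at pos=0:; next count becomes 4; next at pos=1:; next count becomes 8; next at turn=0:; next count becomes 8; next at pos=0:; next count becomes 12; next at pos=1:; next count becomes 16; next at turn=1:; next count becomes 16; next at pos=0:; next count becomes 20; next at pos=1:; next count becomes 24; next at turn=2:; next count becomes 24; next at pos=0:; next count becomes 28; next at pos=1:; next count becomes 32; next at turn=3:; next count becomes 32; next at pos=0:; next count becomes 36; next at pos=1:; next count becomes 40; next total becomes 0; next final value -160
compute2: total becomes -1; next (!((total * step) != (1 - step))) evaluates to false; next limit becomes 0; next (step == (total + 2)) evaluates to false; next base becomes 0; next count becomes 0; next at turn=-1:; next scale becomes 0; next count becomes 0; next count becomes 4; next count becomes 8; next at turn=0:; next scale becomes 0; next count becomes 8; next count becomes 12; next count becomes 16; next at turn=1:; next scale becomes 0; next count becomes 16; next count becomes 20; next count becomes 24; next at turn=2:; next scale becomes 0; next count becomes 24; next count becomes 28; next count becomes 32; next at turn=3:; next scale becomes 0; next count becomes 32; next count becomes 36; next count becomes 40; next total becomes -1; next final value -158
verdict: not equivalent; witness: base=1, step=-1, limit=1


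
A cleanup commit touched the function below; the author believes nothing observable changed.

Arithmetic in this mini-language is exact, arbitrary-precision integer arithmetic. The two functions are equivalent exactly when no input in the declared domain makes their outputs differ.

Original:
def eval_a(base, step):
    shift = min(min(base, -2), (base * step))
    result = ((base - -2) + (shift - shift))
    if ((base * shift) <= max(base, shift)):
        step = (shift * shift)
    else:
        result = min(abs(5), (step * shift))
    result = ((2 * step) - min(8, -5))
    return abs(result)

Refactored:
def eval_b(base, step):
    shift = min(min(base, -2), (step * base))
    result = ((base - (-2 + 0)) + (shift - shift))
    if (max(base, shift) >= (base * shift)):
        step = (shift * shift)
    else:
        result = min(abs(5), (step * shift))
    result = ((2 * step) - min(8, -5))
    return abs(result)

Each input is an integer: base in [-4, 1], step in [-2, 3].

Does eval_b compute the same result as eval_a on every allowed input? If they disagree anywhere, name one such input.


Behavior is preserved: although constant usage differs; arithmetic usage differs; comparison usage differs, the outputs never diverge.
Spot check at base=0, step=1 — eval_a: shift becomes -2; next result becomes 2; next ((base * shift) <= max(base, shift)) evaluates to true; next step becomes 4; next result becomes 13; next final value 13. eval_b: shift becomes -2; next result becomes 2; next (max(base, shift) >= (base * shift)) evaluates to true; next step becomes 4; next result becomes 13; next final value 13. Both give 13.
Every one of the 36 inputs gives matching results.
verdict: equivalent


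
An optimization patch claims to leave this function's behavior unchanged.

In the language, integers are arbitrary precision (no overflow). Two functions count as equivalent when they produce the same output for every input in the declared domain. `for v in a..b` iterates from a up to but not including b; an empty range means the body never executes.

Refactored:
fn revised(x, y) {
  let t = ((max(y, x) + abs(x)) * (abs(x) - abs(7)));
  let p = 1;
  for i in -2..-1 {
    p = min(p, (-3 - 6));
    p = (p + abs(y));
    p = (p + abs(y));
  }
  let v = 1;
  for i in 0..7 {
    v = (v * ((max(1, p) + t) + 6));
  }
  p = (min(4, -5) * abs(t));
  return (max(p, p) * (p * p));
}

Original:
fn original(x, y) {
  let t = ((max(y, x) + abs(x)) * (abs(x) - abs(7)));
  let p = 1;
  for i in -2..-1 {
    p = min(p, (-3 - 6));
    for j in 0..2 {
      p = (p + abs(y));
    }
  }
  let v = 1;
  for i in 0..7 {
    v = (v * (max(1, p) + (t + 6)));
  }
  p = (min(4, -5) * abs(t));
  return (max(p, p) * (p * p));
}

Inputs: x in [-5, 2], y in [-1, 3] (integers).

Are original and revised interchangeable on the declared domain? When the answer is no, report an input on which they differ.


The two are interchangeable: arithmetic usage differs, min/max/abs usage differs, loop structure differs, local variable names differ, and every declared input agrees.
As a probe, take x=-3, y=1: original runs t := -16 | p := 1 | iter i=-2: | p := -9 | iter j=0: | p := -8 | iter j=1: | p := -7 | v := 1 | iter i=0: | v := -9 | iter i=1: | v := 81 | iter i=2: | v := -729 | iter i=3: | v := 6561 | iter i=4: | v := -59049 | iter i=5: | v := 531441 | iter i=6: | v := -4782969 | p := -80 | result -512000; revised runs t := -16 | p := 1 | iter i=-2: | p := -9 | p := -8 | p := -7 | v := 1 | iter i=0: | v := -9 | iter i=1: | v := 81 | iter i=2: | v := -729 | iter i=3: | v := 6561 | iter i=4: | v := -59049 | iter i=5: | v := 531441 | iter i=6: | v := -4782969 | p := -80 | result -512000; both end at -512000.
Sweeping the whole domain (40 inputs) finds no disagreement.
verdict: equivalent


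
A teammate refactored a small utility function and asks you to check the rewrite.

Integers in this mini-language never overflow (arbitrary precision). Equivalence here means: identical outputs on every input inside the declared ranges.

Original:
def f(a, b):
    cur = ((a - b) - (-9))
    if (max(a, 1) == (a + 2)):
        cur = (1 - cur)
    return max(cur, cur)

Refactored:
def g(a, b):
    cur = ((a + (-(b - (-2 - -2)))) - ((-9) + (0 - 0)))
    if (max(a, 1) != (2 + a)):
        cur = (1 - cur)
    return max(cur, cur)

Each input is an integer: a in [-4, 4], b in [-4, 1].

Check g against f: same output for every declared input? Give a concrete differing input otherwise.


At a=-4, b=-4: f gives 9, g gives -8.
verdict: not equivalent; witness: a=-4, b=-4


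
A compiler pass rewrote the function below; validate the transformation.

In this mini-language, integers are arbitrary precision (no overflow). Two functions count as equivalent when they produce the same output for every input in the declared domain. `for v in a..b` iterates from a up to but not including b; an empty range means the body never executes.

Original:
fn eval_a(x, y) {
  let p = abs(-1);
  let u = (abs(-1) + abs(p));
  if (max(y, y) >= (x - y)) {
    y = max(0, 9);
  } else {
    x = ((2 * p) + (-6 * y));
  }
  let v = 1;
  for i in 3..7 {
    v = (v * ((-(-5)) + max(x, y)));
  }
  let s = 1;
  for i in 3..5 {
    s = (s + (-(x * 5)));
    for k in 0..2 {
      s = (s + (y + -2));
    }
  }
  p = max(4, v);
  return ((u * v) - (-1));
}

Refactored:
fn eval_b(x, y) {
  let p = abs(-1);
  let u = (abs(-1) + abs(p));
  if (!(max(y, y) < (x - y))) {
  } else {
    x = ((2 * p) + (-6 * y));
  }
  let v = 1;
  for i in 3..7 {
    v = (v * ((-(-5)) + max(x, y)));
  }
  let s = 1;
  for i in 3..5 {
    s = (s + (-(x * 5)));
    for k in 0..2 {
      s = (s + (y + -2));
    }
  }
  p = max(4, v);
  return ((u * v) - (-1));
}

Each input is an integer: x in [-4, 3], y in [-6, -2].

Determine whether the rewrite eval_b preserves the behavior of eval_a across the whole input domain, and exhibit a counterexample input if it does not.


On input x=-4, y=-2, eval_a returns 76833 while eval_b returns 163.
verdict: not equivalent; witness: x=-4, y=-2


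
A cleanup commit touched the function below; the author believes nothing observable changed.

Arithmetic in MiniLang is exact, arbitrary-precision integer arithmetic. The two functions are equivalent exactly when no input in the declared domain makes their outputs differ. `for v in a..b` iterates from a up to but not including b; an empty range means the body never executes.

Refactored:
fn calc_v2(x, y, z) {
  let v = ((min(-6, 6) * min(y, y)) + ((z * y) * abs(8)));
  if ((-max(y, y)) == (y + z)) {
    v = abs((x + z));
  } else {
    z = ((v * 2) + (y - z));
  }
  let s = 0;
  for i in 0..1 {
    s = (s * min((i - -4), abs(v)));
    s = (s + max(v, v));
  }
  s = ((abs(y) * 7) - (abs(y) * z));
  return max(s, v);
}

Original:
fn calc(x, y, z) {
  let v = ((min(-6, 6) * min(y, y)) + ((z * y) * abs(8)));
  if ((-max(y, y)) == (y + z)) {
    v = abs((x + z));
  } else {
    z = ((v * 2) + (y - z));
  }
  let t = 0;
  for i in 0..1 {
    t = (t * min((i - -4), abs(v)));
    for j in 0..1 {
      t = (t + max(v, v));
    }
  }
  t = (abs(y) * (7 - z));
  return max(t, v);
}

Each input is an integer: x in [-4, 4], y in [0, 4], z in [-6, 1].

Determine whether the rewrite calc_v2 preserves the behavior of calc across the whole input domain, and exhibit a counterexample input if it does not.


This is a faithful refactor — local variable names differ; also arithmetic usage differs; also loop structure differs; also min/max/abs usage differs; also statement counts differ, but the computed results match everywhere.
Tracing x=-3, y=4, z=-1: calc: v becomes -56; next ((-max(y, y)) == (y + z)) evaluates to false; next z becomes -107; next t becomes 0; next at i=0:; next t becomes 0; next at j=0:; next t becomes -56; next t becomes 456; next final value 456 | calc_v2: v becomes -56; next ((-max(y, y)) == (y + z)) evaluates to false; next z becomes -107; next s becomes 0; next at i=0:; next s becomes 0; next s becomes -56; next s becomes 456; next final value 456 — matching result 456.
Sweeping the whole domain (360 inputs) finds no disagreement.
verdict: equivalent


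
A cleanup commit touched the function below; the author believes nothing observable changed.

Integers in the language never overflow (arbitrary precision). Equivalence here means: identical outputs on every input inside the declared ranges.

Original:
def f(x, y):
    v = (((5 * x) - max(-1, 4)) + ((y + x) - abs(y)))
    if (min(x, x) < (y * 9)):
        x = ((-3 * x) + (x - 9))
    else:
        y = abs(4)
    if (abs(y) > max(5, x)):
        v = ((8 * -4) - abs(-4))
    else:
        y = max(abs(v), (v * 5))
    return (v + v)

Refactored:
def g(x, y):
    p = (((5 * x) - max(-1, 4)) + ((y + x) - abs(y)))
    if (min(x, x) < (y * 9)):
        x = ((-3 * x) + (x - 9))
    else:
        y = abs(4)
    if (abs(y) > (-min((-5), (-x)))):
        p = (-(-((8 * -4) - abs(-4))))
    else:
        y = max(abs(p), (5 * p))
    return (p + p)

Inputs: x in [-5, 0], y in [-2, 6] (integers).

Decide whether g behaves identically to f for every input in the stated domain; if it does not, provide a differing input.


Comparing the listings, the differences include: min/max/abs usage differs, and local variable names differ.
As a probe, take x=-1, y=0: f runs v := -10 | (min(x, x) < (y * 9)): true | x := -7 | (abs(y) > max(5, x)): false | y := 10 | result -20; g runs p := -10 | (min(x, x) < (y * 9)): true | x := -7 | (abs(y) > (-min((-5), (-x)))): false | y := 10 | result -20; both end at -20.
Across all 54 domain points the two functions coincide.
verdict: equivalent


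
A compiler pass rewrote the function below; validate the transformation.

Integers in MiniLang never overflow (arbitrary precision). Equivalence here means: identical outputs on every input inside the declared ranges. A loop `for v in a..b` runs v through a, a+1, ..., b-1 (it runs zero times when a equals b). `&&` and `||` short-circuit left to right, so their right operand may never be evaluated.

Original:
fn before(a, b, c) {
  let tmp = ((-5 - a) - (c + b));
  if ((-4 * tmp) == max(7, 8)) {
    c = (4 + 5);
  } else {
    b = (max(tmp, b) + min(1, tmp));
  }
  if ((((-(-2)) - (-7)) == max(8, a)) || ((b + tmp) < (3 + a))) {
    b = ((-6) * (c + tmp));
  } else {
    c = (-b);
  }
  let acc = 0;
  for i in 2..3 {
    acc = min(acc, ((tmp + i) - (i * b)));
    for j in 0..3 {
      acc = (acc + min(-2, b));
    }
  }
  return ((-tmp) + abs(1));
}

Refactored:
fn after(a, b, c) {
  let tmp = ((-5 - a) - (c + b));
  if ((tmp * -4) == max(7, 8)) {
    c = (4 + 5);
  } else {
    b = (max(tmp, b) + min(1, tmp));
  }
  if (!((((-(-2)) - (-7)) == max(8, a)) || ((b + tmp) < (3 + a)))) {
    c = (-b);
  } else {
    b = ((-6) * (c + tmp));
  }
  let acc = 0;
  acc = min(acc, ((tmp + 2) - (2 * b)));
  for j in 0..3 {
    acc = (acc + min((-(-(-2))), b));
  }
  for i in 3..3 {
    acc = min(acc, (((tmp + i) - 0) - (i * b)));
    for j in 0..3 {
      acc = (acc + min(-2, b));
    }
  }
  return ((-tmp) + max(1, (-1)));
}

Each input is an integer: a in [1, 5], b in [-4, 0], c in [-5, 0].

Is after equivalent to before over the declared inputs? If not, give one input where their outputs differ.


This is a faithful refactor — constant usage differs; also min/max/abs usage differs; also arithmetic usage differs; also boolean connective usage differs; also statement counts differ; also loop structure differs, but the computed results match everywhere.
Tracing a=1, b=-4, c=-2: before: tmp := 0 | ((-4 * tmp) == max(7, 8)): false | b := 0 | ((((-(-2)) - (-7)) == max(8, a)) || ((b + tmp) < (3 + a))): true | b := 12 | acc := 0 | iter i=2: | acc := -22 | iter j=0: | acc := -24 | iter j=1: | acc := -26 | iter j=2: | acc := -28 | result 1 | after: tmp := 0 | ((tmp * -4) == max(7, 8)): false | b := 0 | (!((((-(-2)) - (-7)) == max(8, a)) || ((b + tmp) < (3 + a)))): false | b := 12 | acc := 0 | acc := -22 | iter j=0: | acc := -24 | iter j=1: | acc := -26 | iter j=2: | acc := -28 | loop over i: empty range | result 1 — matching result 1.
Sweeping the whole domain (150 inputs) finds no disagreement.
verdict: equivalent


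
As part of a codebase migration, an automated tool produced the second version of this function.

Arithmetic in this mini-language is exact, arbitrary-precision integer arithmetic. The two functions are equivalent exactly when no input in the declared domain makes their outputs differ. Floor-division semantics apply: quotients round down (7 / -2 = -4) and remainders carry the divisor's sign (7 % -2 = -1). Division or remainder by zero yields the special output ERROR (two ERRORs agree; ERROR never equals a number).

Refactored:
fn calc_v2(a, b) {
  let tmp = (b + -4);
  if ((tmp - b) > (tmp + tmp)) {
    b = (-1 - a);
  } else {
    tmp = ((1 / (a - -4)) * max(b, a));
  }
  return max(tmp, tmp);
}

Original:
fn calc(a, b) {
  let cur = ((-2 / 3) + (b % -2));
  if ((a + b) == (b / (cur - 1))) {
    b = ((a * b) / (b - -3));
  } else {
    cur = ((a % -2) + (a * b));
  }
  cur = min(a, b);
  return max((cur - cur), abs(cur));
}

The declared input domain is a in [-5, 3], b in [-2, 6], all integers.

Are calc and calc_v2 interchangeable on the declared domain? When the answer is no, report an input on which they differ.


There is a counterexample at a=-5, b=-2: 5 on one side, -6 on the other.
calc: cur becomes -1; next ((a + b) == (b / (cur - 1))) evaluates to false; next cur becomes 9; next cur becomes -5; next final value 5
calc_v2: tmp becomes -6; next ((tmp - b) > (tmp + tmp)) evaluates to true; next b becomes 4; next final value -6
verdict: not equivalent; witness: a=-5, b=-2


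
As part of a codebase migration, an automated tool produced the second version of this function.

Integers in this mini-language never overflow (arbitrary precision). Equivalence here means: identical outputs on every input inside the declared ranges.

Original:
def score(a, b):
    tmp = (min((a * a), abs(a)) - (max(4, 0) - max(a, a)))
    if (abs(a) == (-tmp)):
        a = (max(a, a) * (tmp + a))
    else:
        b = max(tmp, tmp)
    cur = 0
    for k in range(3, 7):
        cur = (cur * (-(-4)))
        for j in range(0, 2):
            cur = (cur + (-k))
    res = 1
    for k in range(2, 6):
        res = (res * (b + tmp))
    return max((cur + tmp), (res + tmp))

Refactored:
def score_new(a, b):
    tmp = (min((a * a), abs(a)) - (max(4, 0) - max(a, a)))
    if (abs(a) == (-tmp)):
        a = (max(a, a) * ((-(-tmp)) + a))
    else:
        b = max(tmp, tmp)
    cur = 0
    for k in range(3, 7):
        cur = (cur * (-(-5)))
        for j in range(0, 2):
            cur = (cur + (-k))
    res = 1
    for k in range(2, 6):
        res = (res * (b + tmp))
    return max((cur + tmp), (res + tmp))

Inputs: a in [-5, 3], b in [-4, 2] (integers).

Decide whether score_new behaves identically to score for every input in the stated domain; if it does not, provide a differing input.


Equivalent. The suspicious edit (`-4` became `-5`) never changes the result for any input inside the declared domain.
Sweeping the whole domain (63 inputs) finds no disagreement.
As a probe, take a=-3, b=0: score runs tmp := -4 | (abs(a) == (-tmp)): false | b := -4 | cur := 0 | iter k=3: | cur := 0 | iter j=0: | cur := -3 | iter j=1: | cur := -6 | iter k=4: | cur := -24 | iter j=0: | cur := -28 | iter j=1: | cur := -32 | iter k=5: | cur := -128 | iter j=0: | cur := -133 | iter j=1: | cur := -138 | iter k=6: | cur := -552 | iter j=0: | cur := -558 | iter j=1: | cur := -564 | res := 1 | iter k=2: | res := -8 | iter k=3: | res := 64 | iter k=4: | res := -512 | iter k=5: | res := 4096 | result 4092; score_new runs tmp := -4 | (abs(a) == (-tmp)): false | b := -4 | cur := 0 | iter k=3: | cur := 0 | iter j=0: | cur := -3 | iter j=1: | cur := -6 | iter k=4: | cur := -30 | iter j=0: | cur := -34 | iter j=1: | cur := -38 | iter k=5: | cur := -190 | iter j=0: | cur := -195 | iter j=1: | cur := -200 | iter k=6: | cur := -1000 | iter j=0: | cur := -1006 | iter j=1: | cur := -1012 | res := 1 | iter k=2: | res := -8 | iter k=3: | res := 64 | iter k=4: | res := -512 | iter k=5: | res := 4096 | result 4092; both end at 4092.
verdict: equivalent


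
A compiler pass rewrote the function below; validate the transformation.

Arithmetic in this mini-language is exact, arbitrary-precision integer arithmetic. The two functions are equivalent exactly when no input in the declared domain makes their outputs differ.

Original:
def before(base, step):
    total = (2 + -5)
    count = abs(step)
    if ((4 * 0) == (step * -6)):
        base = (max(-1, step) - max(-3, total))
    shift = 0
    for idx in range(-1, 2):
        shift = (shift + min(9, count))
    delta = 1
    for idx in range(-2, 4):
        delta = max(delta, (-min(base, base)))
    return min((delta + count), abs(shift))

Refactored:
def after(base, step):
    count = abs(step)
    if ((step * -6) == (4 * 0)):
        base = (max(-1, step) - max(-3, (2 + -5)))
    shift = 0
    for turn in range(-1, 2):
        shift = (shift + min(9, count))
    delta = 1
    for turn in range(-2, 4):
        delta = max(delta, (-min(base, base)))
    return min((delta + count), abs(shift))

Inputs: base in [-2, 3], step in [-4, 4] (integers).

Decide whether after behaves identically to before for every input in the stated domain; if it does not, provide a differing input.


Comparing the listings, the differences include: local variable names differ; statement counts differ.
Spot check at base=-1, step=-3 — before: total = -3; count = 3; ((4 * 0) == (step * -6)) -> false; shift = 0; [idx=-1]; shift = 3; [idx=0]; shift = 6; [idx=1]; shift = 9; delta = 1; [idx=-2]; delta = 1; [idx=-1]; delta = 1; [idx=0]; delta = 1; [idx=1]; delta = 1; [idx=2]; delta = 1; [idx=3]; delta = 1; return 4. after: count = 3; ((step * -6) == (4 * 0)) -> false; shift = 0; [turn=-1]; shift = 3; [turn=0]; shift = 6; [turn=1]; shift = 9; delta = 1; [turn=-2]; delta = 1; [turn=-1]; delta = 1; [turn=0]; delta = 1; [turn=1]; delta = 1; [turn=2]; delta = 1; [turn=3]; delta = 1; return 4. Both give 4.
An exhaustive pass over the 54 declared inputs shows identical outputs.
verdict: equivalent


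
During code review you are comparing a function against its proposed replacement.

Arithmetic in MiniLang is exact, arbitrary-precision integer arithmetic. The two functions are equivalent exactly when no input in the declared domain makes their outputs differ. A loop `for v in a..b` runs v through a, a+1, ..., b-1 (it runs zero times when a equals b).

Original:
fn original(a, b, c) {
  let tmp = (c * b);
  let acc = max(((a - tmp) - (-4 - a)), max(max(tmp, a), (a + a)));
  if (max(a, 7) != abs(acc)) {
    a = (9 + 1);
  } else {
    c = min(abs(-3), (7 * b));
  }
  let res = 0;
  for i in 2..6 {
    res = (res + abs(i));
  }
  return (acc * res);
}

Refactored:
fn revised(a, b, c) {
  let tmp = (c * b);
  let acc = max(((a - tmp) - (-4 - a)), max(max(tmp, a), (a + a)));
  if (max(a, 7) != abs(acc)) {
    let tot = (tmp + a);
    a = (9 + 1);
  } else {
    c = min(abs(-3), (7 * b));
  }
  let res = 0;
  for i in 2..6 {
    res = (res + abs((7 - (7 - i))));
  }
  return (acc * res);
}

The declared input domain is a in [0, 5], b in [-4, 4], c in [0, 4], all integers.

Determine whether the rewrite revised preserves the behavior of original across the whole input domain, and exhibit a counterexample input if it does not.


This is a faithful refactor — local variable names differ, and statement counts differ, and arithmetic usage differs, and constant usage differs, but the computed results match everywhere.
As a probe, take a=4, b=4, c=0: original runs tmp becomes 0; next acc becomes 12; next (max(a, 7) != abs(acc)) evaluates to true; next a becomes 10; next res becomes 0; next at i=2:; next res becomes 2; next at i=3:; next res becomes 5; next at i=4:; next res becomes 9; next at i=5:; next res becomes 14; next final value 168; revised runs tmp becomes 0; next acc becomes 12; next (max(a, 7) != abs(acc)) evaluates to true; next tot becomes 4; next a becomes 10; next res becomes 0; next at i=2:; next res becomes 2; next at i=3:; next res becomes 5; next at i=4:; next res becomes 9; next at i=5:; next res becomes 14; next final value 168; both end at 168.
Sweeping the whole domain (270 inputs) finds no disagreement.
verdict: equivalent


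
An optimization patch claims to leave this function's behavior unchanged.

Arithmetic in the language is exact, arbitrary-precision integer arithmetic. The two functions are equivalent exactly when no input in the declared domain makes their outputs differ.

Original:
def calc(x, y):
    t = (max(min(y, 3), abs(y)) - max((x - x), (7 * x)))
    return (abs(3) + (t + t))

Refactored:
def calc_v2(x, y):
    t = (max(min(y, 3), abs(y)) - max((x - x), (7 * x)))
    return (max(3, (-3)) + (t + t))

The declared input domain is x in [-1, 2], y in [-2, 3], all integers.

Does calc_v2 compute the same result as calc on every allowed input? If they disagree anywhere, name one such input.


The two are interchangeable: constant usage differs; min/max/abs usage differs, and every declared input agrees.
One worked example (x=0, y=3) — calc: t=3, then returns 9; calc_v2: t=3, then returns 9; agreement on 9.
Every one of the 24 inputs gives matching results.
verdict: equivalent


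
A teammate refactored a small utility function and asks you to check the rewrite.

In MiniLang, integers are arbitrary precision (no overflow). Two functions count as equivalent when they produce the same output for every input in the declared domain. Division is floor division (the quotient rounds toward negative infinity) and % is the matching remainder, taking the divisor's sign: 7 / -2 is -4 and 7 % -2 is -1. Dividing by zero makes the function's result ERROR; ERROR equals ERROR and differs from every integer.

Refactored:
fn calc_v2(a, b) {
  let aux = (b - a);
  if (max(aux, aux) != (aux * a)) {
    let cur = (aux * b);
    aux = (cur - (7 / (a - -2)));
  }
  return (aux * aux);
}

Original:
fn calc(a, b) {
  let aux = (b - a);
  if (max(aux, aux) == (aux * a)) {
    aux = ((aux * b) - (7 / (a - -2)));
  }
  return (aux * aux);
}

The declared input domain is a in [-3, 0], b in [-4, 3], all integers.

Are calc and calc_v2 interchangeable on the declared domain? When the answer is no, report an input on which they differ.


On input a=-3, b=-4, calc returns 1 while calc_v2 returns 121.
verdict: not equivalent; witness: a=-3, b=-4


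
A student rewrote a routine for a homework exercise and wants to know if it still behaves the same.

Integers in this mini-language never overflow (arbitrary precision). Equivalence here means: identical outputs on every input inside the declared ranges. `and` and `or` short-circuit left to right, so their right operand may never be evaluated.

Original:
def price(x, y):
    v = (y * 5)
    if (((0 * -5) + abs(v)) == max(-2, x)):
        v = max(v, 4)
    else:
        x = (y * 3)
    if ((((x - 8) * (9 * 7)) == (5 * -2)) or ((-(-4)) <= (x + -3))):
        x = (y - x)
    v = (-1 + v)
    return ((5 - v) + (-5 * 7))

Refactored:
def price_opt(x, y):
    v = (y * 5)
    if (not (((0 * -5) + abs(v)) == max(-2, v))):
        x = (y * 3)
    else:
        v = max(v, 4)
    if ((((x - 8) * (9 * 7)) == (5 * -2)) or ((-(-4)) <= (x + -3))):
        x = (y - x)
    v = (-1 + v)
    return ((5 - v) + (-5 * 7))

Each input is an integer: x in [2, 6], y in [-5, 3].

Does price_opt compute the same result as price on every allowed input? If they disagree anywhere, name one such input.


Not equivalent: x=2, y=0 separates them (-29 vs -33).
price: v=0, then (((0 * -5) + abs(v)) == max(-2, x)) is false, then x=0, then ((((x - 8) * (9 * 7)) == (5 * -2)) or ((-(-4)) <= (x + -3))) is false, then v=-1, then returns -29
price_opt: v=0, then (not (((0 * -5) + abs(v)) == max(-2, v))) is false, then v=4, then ((((x - 8) * (9 * 7)) == (5 * -2)) or ((-(-4)) <= (x + -3))) is false, then v=3, then returns -33
verdict: not equivalent; witness: x=2, y=0


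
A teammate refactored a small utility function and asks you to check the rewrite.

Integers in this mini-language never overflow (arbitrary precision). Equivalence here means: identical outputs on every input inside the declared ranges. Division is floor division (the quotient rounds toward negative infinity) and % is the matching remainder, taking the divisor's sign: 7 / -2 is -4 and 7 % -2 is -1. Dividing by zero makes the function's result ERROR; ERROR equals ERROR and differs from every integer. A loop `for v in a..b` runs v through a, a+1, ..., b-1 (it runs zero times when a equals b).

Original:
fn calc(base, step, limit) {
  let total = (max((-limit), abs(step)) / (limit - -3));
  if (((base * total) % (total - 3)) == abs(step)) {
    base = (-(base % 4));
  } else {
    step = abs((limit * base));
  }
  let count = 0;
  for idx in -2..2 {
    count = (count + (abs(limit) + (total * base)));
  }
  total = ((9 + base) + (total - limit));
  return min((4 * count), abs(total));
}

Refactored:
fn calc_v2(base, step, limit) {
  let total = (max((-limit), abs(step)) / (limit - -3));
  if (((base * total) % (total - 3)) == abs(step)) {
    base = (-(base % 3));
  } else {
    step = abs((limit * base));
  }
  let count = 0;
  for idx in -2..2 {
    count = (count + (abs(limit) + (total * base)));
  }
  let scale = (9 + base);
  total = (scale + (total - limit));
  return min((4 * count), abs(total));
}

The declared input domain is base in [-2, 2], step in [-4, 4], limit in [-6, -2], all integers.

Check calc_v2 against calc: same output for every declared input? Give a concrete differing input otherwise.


Take base=-2, step=0, limit=-5.
calc: total becomes -3; next (((base * total) % (total - 3)) == abs(step)) evaluates to true; next base becomes -2; next count becomes 0; next at idx=-2:; next count becomes 11; next at idx=-1:; next count becomes 22; next at idx=0:; next count becomes 33; next at idx=1:; next count becomes 44; next total becomes 9; next final value 9
calc_v2: total becomes -3; next (((base * total) % (total - 3)) == abs(step)) evaluates to true; next base becomes -1; next count becomes 0; next at idx=-2:; next count becomes 8; next at idx=-1:; next count becomes 16; next at idx=0:; next count becomes 24; next at idx=1:; next count becomes 32; next scale becomes 8; next total becomes 10; next final value 10
9 vs 10 — the two versions disagree here.
verdict: not equivalent; witness: base=-2, step=0, limit=-5


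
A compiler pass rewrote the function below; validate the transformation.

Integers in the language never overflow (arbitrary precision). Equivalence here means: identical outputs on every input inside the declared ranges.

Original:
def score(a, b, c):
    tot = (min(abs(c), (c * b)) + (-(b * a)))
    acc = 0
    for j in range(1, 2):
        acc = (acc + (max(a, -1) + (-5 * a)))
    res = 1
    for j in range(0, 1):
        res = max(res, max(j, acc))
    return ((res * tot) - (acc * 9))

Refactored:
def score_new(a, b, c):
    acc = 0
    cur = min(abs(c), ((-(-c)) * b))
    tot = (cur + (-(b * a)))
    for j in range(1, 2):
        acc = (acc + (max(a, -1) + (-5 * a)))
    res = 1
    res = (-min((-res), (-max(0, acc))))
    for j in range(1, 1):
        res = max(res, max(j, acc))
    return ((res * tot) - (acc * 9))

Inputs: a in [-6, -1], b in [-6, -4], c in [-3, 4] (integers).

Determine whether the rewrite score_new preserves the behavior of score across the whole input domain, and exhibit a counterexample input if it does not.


Changes here: statement counts differ, and min/max/abs usage differs, and constant usage differs, and local variable names differ, and loop structure differs; the full 144-point sweep finds no disagreement.
verdict: equivalent


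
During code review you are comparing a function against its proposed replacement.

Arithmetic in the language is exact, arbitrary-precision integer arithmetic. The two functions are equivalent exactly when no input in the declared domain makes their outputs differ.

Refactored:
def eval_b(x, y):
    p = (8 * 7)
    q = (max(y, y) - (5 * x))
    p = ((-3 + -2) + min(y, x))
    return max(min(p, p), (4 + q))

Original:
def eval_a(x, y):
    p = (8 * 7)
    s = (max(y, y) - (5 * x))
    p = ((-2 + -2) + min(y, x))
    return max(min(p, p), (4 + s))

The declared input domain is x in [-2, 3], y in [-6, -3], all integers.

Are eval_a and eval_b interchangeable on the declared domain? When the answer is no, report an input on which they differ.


The rewrite breaks on x=2, y=-6, where the results are -10 and -11.
eval_a: p becomes 56; next s becomes -16; next p becomes -10; next final value -10
eval_b: p becomes 56; next q becomes -16; next p becomes -11; next final value -11
verdict: not equivalent; witness: x=2, y=-6


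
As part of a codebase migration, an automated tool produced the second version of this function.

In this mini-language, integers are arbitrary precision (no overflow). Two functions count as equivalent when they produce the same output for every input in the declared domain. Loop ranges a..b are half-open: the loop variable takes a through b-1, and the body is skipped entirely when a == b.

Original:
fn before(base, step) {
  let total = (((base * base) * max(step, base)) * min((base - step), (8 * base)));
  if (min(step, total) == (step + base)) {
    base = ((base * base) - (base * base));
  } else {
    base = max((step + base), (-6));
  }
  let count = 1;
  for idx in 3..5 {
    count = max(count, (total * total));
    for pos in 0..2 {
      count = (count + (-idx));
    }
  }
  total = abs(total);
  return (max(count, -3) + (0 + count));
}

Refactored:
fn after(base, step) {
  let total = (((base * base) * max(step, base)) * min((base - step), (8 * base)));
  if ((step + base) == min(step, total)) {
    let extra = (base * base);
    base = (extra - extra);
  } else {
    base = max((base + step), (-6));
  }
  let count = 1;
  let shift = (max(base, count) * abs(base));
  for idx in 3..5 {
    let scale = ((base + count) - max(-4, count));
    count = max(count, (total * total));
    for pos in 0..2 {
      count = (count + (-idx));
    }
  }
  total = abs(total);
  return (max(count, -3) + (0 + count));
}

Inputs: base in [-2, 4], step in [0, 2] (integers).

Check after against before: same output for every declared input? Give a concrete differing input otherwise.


Changes here: constant usage differs, statement counts differ, min/max/abs usage differs, local variable names differ, arithmetic usage differs; the full 21-point sweep finds no disagreement.
verdict: equivalent


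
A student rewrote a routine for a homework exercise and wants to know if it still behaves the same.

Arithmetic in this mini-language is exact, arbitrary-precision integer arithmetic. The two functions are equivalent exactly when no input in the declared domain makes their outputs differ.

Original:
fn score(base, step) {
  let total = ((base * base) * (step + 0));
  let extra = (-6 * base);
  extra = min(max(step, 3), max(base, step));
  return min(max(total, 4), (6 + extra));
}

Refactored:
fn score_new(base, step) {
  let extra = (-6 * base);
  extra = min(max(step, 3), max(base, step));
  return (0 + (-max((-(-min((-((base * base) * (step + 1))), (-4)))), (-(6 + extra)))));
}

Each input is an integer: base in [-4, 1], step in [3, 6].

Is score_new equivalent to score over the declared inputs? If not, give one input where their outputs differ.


Take base=-1, step=4.
score: total becomes 4; next extra becomes 6; next extra becomes 4; next final value 4
score_new: extra becomes 6; next extra becomes 4; next final value 5
4 and 5 differ, so these are not the same function on this domain.
verdict: not equivalent; witness: base=-1, step=4


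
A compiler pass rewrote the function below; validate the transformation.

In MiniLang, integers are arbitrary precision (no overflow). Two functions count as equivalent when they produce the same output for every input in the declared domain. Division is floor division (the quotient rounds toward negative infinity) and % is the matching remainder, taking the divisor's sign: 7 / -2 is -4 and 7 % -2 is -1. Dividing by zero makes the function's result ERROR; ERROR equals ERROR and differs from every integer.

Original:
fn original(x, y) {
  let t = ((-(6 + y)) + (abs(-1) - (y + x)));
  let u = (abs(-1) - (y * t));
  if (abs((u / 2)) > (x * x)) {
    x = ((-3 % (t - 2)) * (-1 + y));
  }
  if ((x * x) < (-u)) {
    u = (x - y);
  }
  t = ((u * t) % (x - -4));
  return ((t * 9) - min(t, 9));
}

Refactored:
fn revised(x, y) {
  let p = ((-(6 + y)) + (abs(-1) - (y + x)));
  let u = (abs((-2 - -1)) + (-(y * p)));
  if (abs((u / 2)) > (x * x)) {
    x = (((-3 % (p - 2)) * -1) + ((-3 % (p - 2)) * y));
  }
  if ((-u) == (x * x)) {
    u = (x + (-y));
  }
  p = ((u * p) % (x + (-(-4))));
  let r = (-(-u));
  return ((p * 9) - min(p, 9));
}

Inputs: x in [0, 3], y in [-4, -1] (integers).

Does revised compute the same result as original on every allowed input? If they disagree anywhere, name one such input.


On input x=0, y=-2, original returns 16 while revised returns 8.
verdict: not equivalent; witness: x=0, y=-2


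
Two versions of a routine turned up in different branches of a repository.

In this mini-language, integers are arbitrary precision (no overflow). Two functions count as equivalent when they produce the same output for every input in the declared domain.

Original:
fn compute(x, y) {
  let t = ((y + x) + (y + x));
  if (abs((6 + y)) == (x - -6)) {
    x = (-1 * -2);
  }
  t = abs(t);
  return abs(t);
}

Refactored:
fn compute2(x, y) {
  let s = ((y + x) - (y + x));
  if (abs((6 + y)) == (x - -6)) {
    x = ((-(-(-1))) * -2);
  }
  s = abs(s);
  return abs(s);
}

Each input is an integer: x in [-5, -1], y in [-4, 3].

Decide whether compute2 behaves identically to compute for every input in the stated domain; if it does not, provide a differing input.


There is a counterexample at x=-5, y=-4: 18 on one side, 0 on the other.
compute: t=-18, then (abs((6 + y)) == (x - -6)) is false, then t=18, then returns 18
compute2: s=0, then (abs((6 + y)) == (x - -6)) is false, then s=0, then returns 0
verdict: not equivalent; witness: x=-5, y=-4
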